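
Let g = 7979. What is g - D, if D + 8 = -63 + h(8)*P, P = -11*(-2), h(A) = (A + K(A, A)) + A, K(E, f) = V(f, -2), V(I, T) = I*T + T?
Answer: 8094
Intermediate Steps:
V(I, T) = T + I*T
K(E, f) = -2 - 2*f (K(E, f) = -2*(1 + f) = -2 - 2*f)
h(A) = -2 (h(A) = (A + (-2 - 2*A)) + A = (-2 - A) + A = -2)
P = 22
D = -115 (D = -8 + (-63 - 2*22) = -8 + (-63 - 44) = -8 - 107 = -115)
g - D = 7979 - 1*(-115) = 7979 + 115 = 8094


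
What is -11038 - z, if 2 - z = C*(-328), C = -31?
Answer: -872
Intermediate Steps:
z = -10166 (z = 2 - (-31)*(-328) = 2 - 1*10168 = 2 - 10168 = -10166)
-11038 - z = -11038 - 1*(-10166) = -11038 + 10166 = -872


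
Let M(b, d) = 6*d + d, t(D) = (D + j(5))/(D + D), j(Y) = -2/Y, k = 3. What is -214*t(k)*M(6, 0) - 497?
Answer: -497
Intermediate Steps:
t(D) = (-2/5 + D)/(2*D) (t(D) = (D - 2/5)/(D + D) = (D - 2*1/5)/((2*D)) = (D - 2/5)*(1/(2*D)) = (-2/5 + D)*(1/(2*D)) = (-2/5 + D)/(2*D))
M(b, d) = 7*d
-214*t(k)*M(6, 0) - 497 = -214*(1/10)*(-2 + 5*3)/3*7*0 - 497 = -214*(1/10)*(1/3)*(-2 + 15)*0 - 497 = -214*(1/10)*(1/3)*13*0 - 497 = -1391*0/15 - 497 = -214*0 - 497 = 0 - 497 = -497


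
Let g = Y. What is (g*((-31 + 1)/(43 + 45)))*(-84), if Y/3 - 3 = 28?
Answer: 29295/11 ≈ 2663.2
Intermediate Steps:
Y = 93 (Y = 9 + 3*28 = 9 + 84 = 93)
g = 93
(g*((-31 + 1)/(43 + 45)))*(-84) = (93*((-31 + 1)/(43 + 45)))*(-84) = (93*(-30/88))*(-84) = (93*(-30*1/88))*(-84) = (93*(-15/44))*(-84) = -1395/44*(-84) = 29295/11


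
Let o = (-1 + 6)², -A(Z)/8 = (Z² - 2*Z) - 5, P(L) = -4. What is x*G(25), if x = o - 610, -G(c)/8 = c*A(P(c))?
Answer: -17784000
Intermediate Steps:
A(Z) = 40 - 8*Z² + 16*Z (A(Z) = -8*((Z² - 2*Z) - 5) = -8*(-5 + Z² - 2*Z) = 40 - 8*Z² + 16*Z)
o = 25 (o = 5² = 25)
G(c) = 1216*c (G(c) = -8*c*(40 - 8*(-4)² + 16*(-4)) = -8*c*(40 - 8*16 - 64) = -8*c*(40 - 128 - 64) = -8*c*(-152) = -(-1216)*c = 1216*c)
x = -585 (x = 25 - 610 = -585)
x*G(25) = -711360*25 = -585*30400 = -17784000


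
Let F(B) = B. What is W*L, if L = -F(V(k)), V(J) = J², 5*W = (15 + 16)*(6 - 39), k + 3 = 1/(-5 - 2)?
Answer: 495132/245 ≈ 2020.9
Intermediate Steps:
k = -22/7 (k = -3 + 1/(-5 - 2) = -3 + 1/(-7) = -3 - ⅐ = -22/7 ≈ -3.1429)
W = -1023/5 (W = ((15 + 16)*(6 - 39))/5 = (31*(-33))/5 = (⅕)*(-1023) = -1023/5 ≈ -204.60)
L = -484/49 (L = -(-22/7)² = -1*484/49 = -484/49 ≈ -9.8775)
W*L = -1023/5*(-484/49) = 495132/245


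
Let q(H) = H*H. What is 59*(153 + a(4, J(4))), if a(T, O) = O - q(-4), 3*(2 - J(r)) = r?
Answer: 24367/3 ≈ 8122.3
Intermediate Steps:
J(r) = 2 - r/3
q(H) = H**2
a(T, O) = -16 + O (a(T, O) = O - 1*(-4)**2 = O - 1*16 = O - 16 = -16 + O)
59*(153 + a(4, J(4))) = 59*(153 + (-16 + (2 - 1/3*4))) = 59*(153 + (-16 + (2 - 4/3))) = 59*(153 + (-16 + 2/3)) = 59*(153 - 46/3) = 59*(413/3) = 24367/3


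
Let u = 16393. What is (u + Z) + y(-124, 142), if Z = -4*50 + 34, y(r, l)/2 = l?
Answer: 16511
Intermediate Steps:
y(r, l) = 2*l
Z = -166 (Z = -200 + 34 = -166)
(u + Z) + y(-124, 142) = (16393 - 166) + 2*142 = 16227 + 284 = 16511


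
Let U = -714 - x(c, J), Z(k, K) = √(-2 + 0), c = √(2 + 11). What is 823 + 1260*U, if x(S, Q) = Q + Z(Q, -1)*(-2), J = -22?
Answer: -871097 + 2520*I*√2 ≈ -8.711e+5 + 3563.8*I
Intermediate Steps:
c = √13 ≈ 3.6056
Z(k, K) = I*√2 (Z(k, K) = √(-2) = I*√2)
x(S, Q) = Q - 2*I*√2 (x(S, Q) = Q + (I*√2)*(-2) = Q - 2*I*√2)
U = -692 + 2*I*√2 (U = -714 - (-22 - 2*I*√2) = -714 + (22 + 2*I*√2) = -692 + 2*I*√2 ≈ -692.0 + 2.8284*I)
823 + 1260*U = 823 + 1260*(-692 + 2*I*√2) = 823 + (-871920 + 2520*I*√2) = -871097 + 2520*I*√2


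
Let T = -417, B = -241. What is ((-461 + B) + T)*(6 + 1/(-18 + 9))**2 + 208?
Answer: -1042141/27 ≈ -38598.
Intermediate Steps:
((-461 + B) + T)*(6 + 1/(-18 + 9))**2 + 208 = ((-461 - 241) - 417)*(6 + 1/(-18 + 9))**2 + 208 = (-702 - 417)*(6 + 1/(-9))**2 + 208 = -1119*(6 - 1/9)**2 + 208 = -1119*(53/9)**2 + 208 = -1119*2809/81 + 208 = -1047757/27 + 208 = -1042141/27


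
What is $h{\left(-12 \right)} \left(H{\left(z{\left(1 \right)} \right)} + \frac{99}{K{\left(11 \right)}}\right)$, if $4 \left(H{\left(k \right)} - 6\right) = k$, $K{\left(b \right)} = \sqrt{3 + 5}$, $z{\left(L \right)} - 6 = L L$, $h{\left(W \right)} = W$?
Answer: $-93 - 297 \sqrt{2} \approx -513.02$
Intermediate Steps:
$z{\left(L \right)} = 6 + L^{2}$ ($z{\left(L \right)} = 6 + L L = 6 + L^{2}$)
$K{\left(b \right)} = 2 \sqrt{2}$ ($K{\left(b \right)} = \sqrt{8} = 2 \sqrt{2}$)
$H{\left(k \right)} = 6 + \frac{k}{4}$
$h{\left(-12 \right)} \left(H{\left(z{\left(1 \right)} \right)} + \frac{99}{K{\left(11 \right)}}\right) = - 12 \left(\left(6 + \frac{6 + 1^{2}}{4}\right) + \frac{99}{2 \sqrt{2}}\right) = - 12 \left(\left(6 + \frac{6 + 1}{4}\right) + 99 \frac{\sqrt{2}}{4}\right) = - 12 \left(\left(6 + \frac{1}{4} \cdot 7\right) + \frac{99 \sqrt{2}}{4}\right) = - 12 \left(\left(6 + \frac{7}{4}\right) + \frac{99 \sqrt{2}}{4}\right) = - 12 \left(\frac{31}{4} + \frac{99 \sqrt{2}}{4}\right) = -93 - 297 \sqrt{2}$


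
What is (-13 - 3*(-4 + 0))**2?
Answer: 1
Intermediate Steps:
(-13 - 3*(-4 + 0))**2 = (-13 - 3*(-4))**2 = (-13 + 12)**2 = (-1)**2 = 1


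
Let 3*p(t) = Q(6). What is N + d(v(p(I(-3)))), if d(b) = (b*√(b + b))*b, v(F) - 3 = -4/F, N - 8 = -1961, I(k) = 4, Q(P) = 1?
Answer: -1953 + 243*I*√2 ≈ -1953.0 + 343.65*I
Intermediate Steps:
p(t) = ⅓ (p(t) = (⅓)*1 = ⅓)
N = -1953 (N = 8 - 1961 = -1953)
v(F) = 3 - 4/F
d(b) = √2*b^(5/2) (d(b) = (b*√(2*b))*b = (b*(√2*√b))*b = (√2*b^(3/2))*b = √2*b^(5/2))
N + d(v(p(I(-3)))) = -1953 + √2*(3 - 4/⅓)^(5/2) = -1953 + √2*(3 - 4*3)^(5/2) = -1953 + √2*(3 - 12)^(5/2) = -1953 + √2*(-9)^(5/2) = -1953 + √2*(243*I) = -1953 + 243*I*√2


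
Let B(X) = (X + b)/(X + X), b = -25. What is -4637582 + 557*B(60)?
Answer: -111298069/24 ≈ -4.6374e+6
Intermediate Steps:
B(X) = (-25 + X)/(2*X) (B(X) = (X - 25)/(X + X) = (-25 + X)/((2*X)) = (-25 + X)*(1/(2*X)) = (-25 + X)/(2*X))
-4637582 + 557*B(60) = -4637582 + 557*((½)*(-25 + 60)/60) = -4637582 + 557*((½)*(1/60)*35) = -4637582 + 557*(7/24) = -4637582 + 3899/24 = -111298069/24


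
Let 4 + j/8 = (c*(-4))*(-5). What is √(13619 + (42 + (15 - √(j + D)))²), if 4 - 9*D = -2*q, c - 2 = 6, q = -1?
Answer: √(163046 - 342*√11234)/3 ≈ 118.70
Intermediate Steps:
c = 8 (c = 2 + 6 = 8)
D = 2/9 (D = 4/9 - (-2)*(-1)/9 = 4/9 - ⅑*2 = 4/9 - 2/9 = 2/9 ≈ 0.22222)
j = 1248 (j = -32 + 8*((8*(-4))*(-5)) = -32 + 8*(-32*(-5)) = -32 + 8*160 = -32 + 1280 = 1248)
√(13619 + (42 + (15 - √(j + D)))²) = √(13619 + (42 + (15 - √(1248 + 2/9)))²) = √(13619 + (42 + (15 - √(11234/9)))²) = √(13619 + (42 + (15 - √11234/3))²) = √(13619 + (57 - √11234/3)²)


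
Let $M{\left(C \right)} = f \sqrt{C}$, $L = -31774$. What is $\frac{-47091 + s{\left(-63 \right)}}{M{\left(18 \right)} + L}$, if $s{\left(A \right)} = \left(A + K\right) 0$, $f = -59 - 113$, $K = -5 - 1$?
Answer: $\frac{748134717}{504527282} - \frac{6074739 \sqrt{2}}{252263641} \approx 1.4488$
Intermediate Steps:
$K = -6$
$f = -172$ ($f = -59 - 113 = -172$)
$s{\left(A \right)} = 0$ ($s{\left(A \right)} = \left(A - 6\right) 0 = \left(-6 + A\right) 0 = 0$)
$M{\left(C \right)} = - 172 \sqrt{C}$
$\frac{-47091 + s{\left(-63 \right)}}{M{\left(18 \right)} + L} = \frac{-47091 + 0}{- 172 \sqrt{18} - 31774} = - \frac{47091}{- 172 \cdot 3 \sqrt{2} - 31774} = - \frac{47091}{- 516 \sqrt{2} - 31774} = - \frac{47091}{-31774 - 516 \sqrt{2}}$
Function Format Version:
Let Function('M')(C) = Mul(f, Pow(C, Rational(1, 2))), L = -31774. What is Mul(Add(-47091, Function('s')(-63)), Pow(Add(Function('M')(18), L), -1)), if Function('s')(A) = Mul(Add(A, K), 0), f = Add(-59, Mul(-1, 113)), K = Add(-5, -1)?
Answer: Add(Rational(748134717, 504527282), Mul(Rational(-6074739, 252263641), Pow(2, Rational(1, 2)))) ≈ 1.4488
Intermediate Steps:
K = -6
f = -172 (f = Add(-59, -113) = -172)
Function('s')(A) = 0 (Function('s')(A) = Mul(Add(A, -6), 0) = Mul(Add(-6, A), 0) = 0)
Function('M')(C) = Mul(-172, Pow(C, Rational(1, 2)))
Mul(Add(-47091, Function('s')(-63)), Pow(Add(Function('M')(18), L), -1)) = Mul(Add(-47091, 0), Pow(Add(Mul(-172, Pow(18, Rational(1, 2))), -31774), -1)) = Mul(-47091, Pow(Add(Mul(-172, Mul(3, Pow(2, Rational(1, 2)))), -31774), -1)) = Mul(-47091, Pow(Add(Mul(-516, Pow(2, Rational(1, 2))), -31774), -1)) = Mul(-47091, Pow(Add(-31774, Mul(-516, Pow(2, Rational(1, 2)))), -1))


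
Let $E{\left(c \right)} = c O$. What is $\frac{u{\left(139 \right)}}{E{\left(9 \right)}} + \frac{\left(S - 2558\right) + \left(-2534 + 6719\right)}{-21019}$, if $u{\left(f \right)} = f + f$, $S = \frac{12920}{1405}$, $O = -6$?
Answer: $- \frac{833394938}{159471153} \approx -5.226$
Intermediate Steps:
$E{\left(c \right)} = - 6 c$ ($E{\left(c \right)} = c \left(-6\right) = - 6 c$)
$S = \frac{2584}{281}$ ($S = 12920 \cdot \frac{1}{1405} = \frac{2584}{281} \approx 9.1957$)
$u{\left(f \right)} = 2 f$
$\frac{u{\left(139 \right)}}{E{\left(9 \right)}} + \frac{\left(S - 2558\right) + \left(-2534 + 6719\right)}{-21019} = \frac{2 \cdot 139}{\left(-6\right) 9} + \frac{\left(\frac{2584}{281} - 2558\right) + \left(-2534 + 6719\right)}{-21019} = \frac{278}{-54} + \left(- \frac{716214}{281} + 4185\right) \left(- \frac{1}{21019}\right) = 278 \left(- \frac{1}{54}\right) + \frac{459771}{281} \left(- \frac{1}{21019}\right) = - \frac{139}{27} - \frac{459771}{5906339} = - \frac{833394938}{159471153}$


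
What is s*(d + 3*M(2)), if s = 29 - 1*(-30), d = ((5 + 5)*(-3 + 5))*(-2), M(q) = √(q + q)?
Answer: -2006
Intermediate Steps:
M(q) = √2*√q (M(q) = √(2*q) = √2*√q)
d = -40 (d = (10*2)*(-2) = 20*(-2) = -40)
s = 59 (s = 29 + 30 = 59)
s*(d + 3*M(2)) = 59*(-40 + 3*(√2*√2)) = 59*(-40 + 3*2) = 59*(-40 + 6) = 59*(-34) = -2006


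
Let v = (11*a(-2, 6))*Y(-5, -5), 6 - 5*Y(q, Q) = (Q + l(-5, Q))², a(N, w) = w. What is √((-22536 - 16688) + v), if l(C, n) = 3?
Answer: 2*I*√244985/5 ≈ 197.98*I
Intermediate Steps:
Y(q, Q) = 6/5 - (3 + Q)²/5 (Y(q, Q) = 6/5 - (Q + 3)²/5 = 6/5 - (3 + Q)²/5)
v = 132/5 (v = (11*6)*(6/5 - (3 - 5)²/5) = 66*(6/5 - ⅕*(-2)²) = 66*(6/5 - ⅕*4) = 66*(6/5 - ⅘) = 66*(⅖) = 132/5 ≈ 26.400)
√((-22536 - 16688) + v) = √((-22536 - 16688) + 132/5) = √(-39224 + 132/5) = √(-195988/5) = 2*I*√244985/5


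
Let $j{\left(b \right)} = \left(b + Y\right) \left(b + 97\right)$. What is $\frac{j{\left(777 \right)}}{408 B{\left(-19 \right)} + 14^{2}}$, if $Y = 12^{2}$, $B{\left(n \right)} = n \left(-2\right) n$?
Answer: $- \frac{402477}{147190} \approx -2.7344$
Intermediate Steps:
$B{\left(n \right)} = - 2 n^{2}$ ($B{\left(n \right)} = - 2 n n = - 2 n^{2}$)
$Y = 144$
$j{\left(b \right)} = \left(97 + b\right) \left(144 + b\right)$ ($j{\left(b \right)} = \left(b + 144\right) \left(b + 97\right) = \left(144 + b\right) \left(97 + b\right) = \left(97 + b\right) \left(144 + b\right)$)
$\frac{j{\left(777 \right)}}{408 B{\left(-19 \right)} + 14^{2}} = \frac{13968 + 777^{2} + 241 \cdot 777}{408 \left(- 2 \left(-19\right)^{2}\right) + 14^{2}} = \frac{13968 + 603729 + 187257}{408 \left(\left(-2\right) 361\right) + 196} = \frac{804954}{408 \left(-722\right) + 196} = \frac{804954}{-294576 + 196} = \frac{804954}{-294380} = 804954 \left(- \frac{1}{294380}\right) = - \frac{402477}{147190}$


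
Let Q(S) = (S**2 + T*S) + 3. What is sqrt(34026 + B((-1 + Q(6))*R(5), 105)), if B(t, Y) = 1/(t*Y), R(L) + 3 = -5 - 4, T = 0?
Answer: sqrt(2166789289070)/7980 ≈ 184.46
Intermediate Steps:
R(L) = -12 (R(L) = -3 + (-5 - 4) = -3 - 9 = -12)
Q(S) = 3 + S**2 (Q(S) = (S**2 + 0*S) + 3 = (S**2 + 0) + 3 = S**2 + 3 = 3 + S**2)
B(t, Y) = 1/(Y*t)
sqrt(34026 + B((-1 + Q(6))*R(5), 105)) = sqrt(34026 + 1/(105*(((-1 + (3 + 6**2))*(-12))))) = sqrt(34026 + 1/(105*(((-1 + (3 + 36))*(-12))))) = sqrt(34026 + 1/(105*(((-1 + 39)*(-12))))) = sqrt(34026 + 1/(105*((38*(-12))))) = sqrt(34026 + (1/105)/(-456)) = sqrt(34026 + (1/105)*(-1/456)) = sqrt(34026 - 1/47880) = sqrt(1629164879/47880) = sqrt(2166789289070)/7980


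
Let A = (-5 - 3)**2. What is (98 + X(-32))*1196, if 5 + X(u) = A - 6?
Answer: 180596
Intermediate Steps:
A = 64 (A = (-8)**2 = 64)
X(u) = 53 (X(u) = -5 + (64 - 6) = -5 + 58 = 53)
(98 + X(-32))*1196 = (98 + 53)*1196 = 151*1196 = 180596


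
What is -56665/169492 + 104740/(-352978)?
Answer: -18877045225/29913473588 ≈ -0.63105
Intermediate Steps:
-56665/169492 + 104740/(-352978) = -56665*1/169492 + 104740*(-1/352978) = -56665/169492 - 52370/176489 = -18877045225/29913473588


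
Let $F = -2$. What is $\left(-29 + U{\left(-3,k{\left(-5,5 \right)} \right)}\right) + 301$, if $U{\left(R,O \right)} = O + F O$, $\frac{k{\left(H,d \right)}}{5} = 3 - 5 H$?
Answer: $132$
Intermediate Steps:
$k{\left(H,d \right)} = 15 - 25 H$ ($k{\left(H,d \right)} = 5 \left(3 - 5 H\right) = 15 - 25 H$)
$U{\left(R,O \right)} = - O$ ($U{\left(R,O \right)} = O - 2 O = - O$)
$\left(-29 + U{\left(-3,k{\left(-5,5 \right)} \right)}\right) + 301 = \left(-29 - \left(15 - -125\right)\right) + 301 = \left(-29 - \left(15 + 125\right)\right) + 301 = \left(-29 - 140\right) + 301 = -169 + 301 = 132$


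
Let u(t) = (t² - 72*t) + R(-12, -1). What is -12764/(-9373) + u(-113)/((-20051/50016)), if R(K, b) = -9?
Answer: -9795788200364/187938023 ≈ -52122.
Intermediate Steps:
u(t) = -9 + t² - 72*t (u(t) = (t² - 72*t) - 9 = -9 + t² - 72*t)
-12764/(-9373) + u(-113)/((-20051/50016)) = -12764/(-9373) + (-9 + (-113)² - 72*(-113))/((-20051/50016)) = -12764*(-1/9373) + (-9 + 12769 + 8136)/((-20051*1/50016)) = 12764/9373 + 20896/(-20051/50016) = 12764/9373 + 20896*(-50016/20051) = 12764/9373 - 1045134336/20051 = -9795788200364/187938023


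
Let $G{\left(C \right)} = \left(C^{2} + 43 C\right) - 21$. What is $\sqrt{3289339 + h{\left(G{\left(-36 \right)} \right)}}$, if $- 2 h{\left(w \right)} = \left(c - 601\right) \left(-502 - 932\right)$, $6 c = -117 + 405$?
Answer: $\sqrt{2892838} \approx 1700.8$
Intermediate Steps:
$c = 48$ ($c = \frac{-117 + 405}{6} = \frac{1}{6} \cdot 288 = 48$)
$G{\left(C \right)} = -21 + C^{2} + 43 C$
$h{\left(w \right)} = -396501$ ($h{\left(w \right)} = - \frac{\left(48 - 601\right) \left(-502 - 932\right)}{2} = - \frac{\left(-553\right) \left(-1434\right)}{2} = \left(- \frac{1}{2}\right) 793002 = -396501$)
$\sqrt{3289339 + h{\left(G{\left(-36 \right)} \right)}} = \sqrt{3289339 - 396501} = \sqrt{2892838}$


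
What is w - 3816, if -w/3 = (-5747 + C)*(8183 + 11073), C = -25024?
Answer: 1777575312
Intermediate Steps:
w = 1777579128 (w = -3*(-5747 - 25024)*(8183 + 11073) = -(-92313)*19256 = -3*(-592526376) = 1777579128)
w - 3816 = 1777579128 - 3816 = 1777575312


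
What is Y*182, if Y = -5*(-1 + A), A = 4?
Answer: -2730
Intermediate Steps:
Y = -15 (Y = -5*(-1 + 4) = -5*3 = -15)
Y*182 = -15*182 = -2730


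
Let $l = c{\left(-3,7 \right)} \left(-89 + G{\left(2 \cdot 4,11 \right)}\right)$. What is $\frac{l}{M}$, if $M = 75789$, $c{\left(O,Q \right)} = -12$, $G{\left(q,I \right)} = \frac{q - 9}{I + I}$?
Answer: $\frac{1306}{92631} \approx 0.014099$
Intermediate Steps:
$G{\left(q,I \right)} = \frac{-9 + q}{2 I}$
$l = \frac{11754}{11}$ ($l = - 12 \left(-89 + \frac{-9 + 2 \cdot 4}{2 \cdot 11}\right) = - 12 \left(-89 + \frac{1}{2} \cdot \frac{1}{11} \left(-9 + 8\right)\right) = - 12 \left(-89 + \frac{1}{2} \cdot \frac{1}{11} \left(-1\right)\right) = - 12 \left(-89 - \frac{1}{22}\right) = \left(-12\right) \left(- \frac{1959}{22}\right) = \frac{11754}{11} \approx 1068.5$)
$\frac{l}{M} = \frac{11754}{11 \cdot 75789} = \frac{11754}{11} \cdot \frac{1}{75789} = \frac{1306}{92631}$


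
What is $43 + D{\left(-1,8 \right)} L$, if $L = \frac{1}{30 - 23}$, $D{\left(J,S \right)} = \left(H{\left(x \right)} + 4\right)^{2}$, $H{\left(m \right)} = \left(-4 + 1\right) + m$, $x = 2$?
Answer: $\frac{310}{7} \approx 44.286$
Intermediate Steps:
$H{\left(m \right)} = -3 + m$
$D{\left(J,S \right)} = 9$ ($D{\left(J,S \right)} = \left(\left(-3 + 2\right) + 4\right)^{2} = \left(-1 + 4\right)^{2} = 3^{2} = 9$)
$L = \frac{1}{7} \approx 0.14286$
$43 + D{\left(-1,8 \right)} L = 43 + 9 \cdot \frac{1}{7} = 43 + \frac{9}{7} = \frac{310}{7}$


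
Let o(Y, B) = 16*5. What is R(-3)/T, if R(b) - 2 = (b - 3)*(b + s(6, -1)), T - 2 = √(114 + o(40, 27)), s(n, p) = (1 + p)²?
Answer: -4/19 + 2*√194/19 ≈ 1.2556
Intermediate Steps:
o(Y, B) = 80
T = 2 + √194 (T = 2 + √(114 + 80) = 2 + √194 ≈ 15.928)
R(b) = 2 + b*(-3 + b) (R(b) = 2 + (b - 3)*(b + (1 - 1)²) = 2 + (-3 + b)*(b + 0²) = 2 + (-3 + b)*(b + 0) = 2 + (-3 + b)*b = 2 + b*(-3 + b))
R(-3)/T = (2 + (-3)² - 3*(-3))/(2 + √194) = (2 + 9 + 9)/(2 + √194) = 20/(2 + √194)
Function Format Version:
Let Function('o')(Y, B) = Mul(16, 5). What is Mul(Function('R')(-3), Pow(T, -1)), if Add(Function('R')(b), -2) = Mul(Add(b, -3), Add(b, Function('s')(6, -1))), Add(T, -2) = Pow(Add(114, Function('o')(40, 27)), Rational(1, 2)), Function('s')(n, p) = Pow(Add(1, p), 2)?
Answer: Add(Rational(-4, 19), Mul(Rational(2, 19), Pow(194, Rational(1, 2)))) ≈ 1.2556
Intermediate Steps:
Function('o')(Y, B) = 80
T = Add(2, Pow(194, Rational(1, 2))) (T = Add(2, Pow(Add(114, 80), Rational(1, 2))) = Add(2, Pow(194, Rational(1, 2))) ≈ 15.928)
Function('R')(b) = Add(2, Mul(b, Add(-3, b))) (Function('R')(b) = Add(2, Mul(Add(b, -3), Add(b, Pow(Add(1, -1), 2)))) = Add(2, Mul(Add(-3, b), Add(b, Pow(0, 2)))) = Add(2, Mul(Add(-3, b), Add(b, 0))) = Add(2, Mul(Add(-3, b), b)) = Add(2, Mul(b, Add(-3, b))))
Mul(Function('R')(-3), Pow(T, -1)) = Mul(Add(2, Pow(-3, 2), Mul(-3, -3)), Pow(Add(2, Pow(194, Rational(1, 2))), -1)) = Mul(Add(2, 9, 9), Pow(Add(2, Pow(194, Rational(1, 2))), -1)) = Mul(20, Pow(Add(2, Pow(194, Rational(1, 2))), -1))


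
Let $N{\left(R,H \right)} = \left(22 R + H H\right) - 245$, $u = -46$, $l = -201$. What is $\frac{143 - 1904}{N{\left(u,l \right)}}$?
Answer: $- \frac{587}{13048} \approx -0.044988$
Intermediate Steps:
$N{\left(R,H \right)} = -245 + H^{2} + 22 R$ ($N{\left(R,H \right)} = \left(22 R + H^{2}\right) - 245 = \left(H^{2} + 22 R\right) - 245 = -245 + H^{2} + 22 R$)
$\frac{143 - 1904}{N{\left(u,l \right)}} = \frac{143 - 1904}{-245 + \left(-201\right)^{2} + 22 \left(-46\right)} = \frac{143 - 1904}{-245 + 40401 - 1012} = - \frac{1761}{39144} = \left(-1761\right) \frac{1}{39144} = - \frac{587}{13048}$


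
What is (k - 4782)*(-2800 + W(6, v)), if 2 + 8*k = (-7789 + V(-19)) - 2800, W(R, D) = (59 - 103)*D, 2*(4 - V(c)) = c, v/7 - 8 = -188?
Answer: -321324430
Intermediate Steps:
v = -1260 (v = 56 + 7*(-188) = 56 - 1316 = -1260)
V(c) = 4 - c/2
W(R, D) = -44*D
k = -21155/16 (k = -¼ + ((-7789 + (4 - ½*(-19))) - 2800)/8 = -¼ + ((-7789 + (4 + 19/2)) - 2800)/8 = -¼ + ((-7789 + 27/2) - 2800)/8 = -¼ + (-15551/2 - 2800)/8 = -¼ + (⅛)*(-21151/2) = -¼ - 21151/16 = -21155/16 ≈ -1322.2)
(k - 4782)*(-2800 + W(6, v)) = (-21155/16 - 4782)*(-2800 - 44*(-1260)) = -97667*(-2800 + 55440)/16 = -97667/16*52640 = -321324430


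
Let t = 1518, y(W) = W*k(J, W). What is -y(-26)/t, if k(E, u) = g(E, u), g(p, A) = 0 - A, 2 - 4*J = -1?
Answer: 338/759 ≈ 0.44532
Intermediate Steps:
J = ¾ (J = ½ - ¼*(-1) = ½ + ¼ = ¾ ≈ 0.75000)
g(p, A) = -A
k(E, u) = -u
y(W) = -W² (y(W) = W*(-W) = -W²)
-y(-26)/t = -(-1*(-26)²)/1518 = -(-1*676)/1518 = -(-676)/1518 = -1*(-338/759) = 338/759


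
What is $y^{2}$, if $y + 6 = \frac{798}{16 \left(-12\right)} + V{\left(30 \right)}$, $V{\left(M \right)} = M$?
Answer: $\frac{403225}{1024} \approx 393.77$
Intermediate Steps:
$y = \frac{635}{32}$ ($y = -6 + \left(\frac{798}{16 \left(-12\right)} + 30\right) = -6 + \left(\frac{798}{-192} + 30\right) = -6 + \left(798 \left(- \frac{1}{192}\right) + 30\right) = -6 + \left(- \frac{133}{32} + 30\right) = -6 + \frac{827}{32} = \frac{635}{32} \approx 19.844$)
$y^{2} = \left(\frac{635}{32}\right)^{2} = \frac{403225}{1024}$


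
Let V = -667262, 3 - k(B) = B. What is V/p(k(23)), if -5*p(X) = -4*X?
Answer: 333631/8 ≈ 41704.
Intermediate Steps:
k(B) = 3 - B
p(X) = 4*X/5 (p(X) = -(-4)*X/5 = 4*X/5)
V/p(k(23)) = -667262*5/(4*(3 - 1*23)) = -667262*5/(4*(3 - 23)) = -667262/((⅘)*(-20)) = -667262/(-16) = -667262*(-1/16) = 333631/8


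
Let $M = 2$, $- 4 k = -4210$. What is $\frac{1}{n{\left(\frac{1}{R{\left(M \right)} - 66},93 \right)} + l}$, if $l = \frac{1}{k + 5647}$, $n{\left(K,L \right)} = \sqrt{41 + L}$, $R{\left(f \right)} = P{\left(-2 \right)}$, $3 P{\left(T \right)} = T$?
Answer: $- \frac{13399}{12028724465} + \frac{179533201 \sqrt{134}}{24057448930} \approx 0.086386$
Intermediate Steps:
$k = \frac{2105}{2}$ ($k = \left(- \frac{1}{4}\right) \left(-4210\right) = \frac{2105}{2} \approx 1052.5$)
$P{\left(T \right)} = \frac{T}{3}$
$R{\left(f \right)} = - \frac{2}{3}$ ($R{\left(f \right)} = \frac{1}{3} \left(-2\right) = - \frac{2}{3}$)
$l = \frac{2}{13399}$ ($l = \frac{1}{\frac{2105}{2} + 5647} = \frac{1}{\frac{13399}{2}} = \frac{2}{13399} \approx 0.00014926$)
$\frac{1}{n{\left(\frac{1}{R{\left(M \right)} - 66},93 \right)} + l} = \frac{1}{\sqrt{41 + 93} + \frac{2}{13399}} = \frac{1}{\sqrt{134} + \frac{2}{13399}} = \frac{1}{\frac{2}{13399} + \sqrt{134}}$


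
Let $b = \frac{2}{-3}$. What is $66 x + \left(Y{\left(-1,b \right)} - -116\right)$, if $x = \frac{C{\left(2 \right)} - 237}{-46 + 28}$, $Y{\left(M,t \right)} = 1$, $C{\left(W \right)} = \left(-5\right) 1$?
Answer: $\frac{3013}{3} \approx 1004.3$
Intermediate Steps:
$b = - \frac{2}{3}$ ($b = 2 \left(- \frac{1}{3}\right) = - \frac{2}{3} \approx -0.66667$)
$C{\left(W \right)} = -5$
$x = \frac{121}{9}$ ($x = \frac{-5 - 237}{-46 + 28} = - \frac{242}{-18} = \left(-242\right) \left(- \frac{1}{18}\right) = \frac{121}{9} \approx 13.444$)
$66 x + \left(Y{\left(-1,b \right)} - -116\right) = 66 \cdot \frac{121}{9} + \left(1 - -116\right) = \frac{2662}{3} + \left(1 + 116\right) = \frac{2662}{3} + 117 = \frac{3013}{3}$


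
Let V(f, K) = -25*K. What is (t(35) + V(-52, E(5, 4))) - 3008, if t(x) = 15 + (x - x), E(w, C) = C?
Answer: -3093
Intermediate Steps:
t(x) = 15 (t(x) = 15 + 0 = 15)
(t(35) + V(-52, E(5, 4))) - 3008 = (15 - 25*4) - 3008 = (15 - 100) - 3008 = -85 - 3008 = -3093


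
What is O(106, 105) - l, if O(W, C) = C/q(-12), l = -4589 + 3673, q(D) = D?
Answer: 3629/4 ≈ 907.25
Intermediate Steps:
l = -916
O(W, C) = -C/12 (O(W, C) = C/(-12) = C*(-1/12) = -C/12)
O(106, 105) - l = -1/12*105 - 1*(-916) = -35/4 + 916 = 3629/4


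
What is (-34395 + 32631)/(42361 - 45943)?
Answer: 98/199 ≈ 0.49246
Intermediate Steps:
(-34395 + 32631)/(42361 - 45943) = -1764/(-3582) = -1764*(-1/3582) = 98/199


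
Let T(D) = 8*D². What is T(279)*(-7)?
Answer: -4359096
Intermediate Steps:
T(279)*(-7) = (8*279²)*(-7) = (8*77841)*(-7) = 622728*(-7) = -4359096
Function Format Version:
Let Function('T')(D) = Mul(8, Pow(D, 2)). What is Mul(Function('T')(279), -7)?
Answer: -4359096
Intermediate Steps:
Mul(Function('T')(279), -7) = Mul(Mul(8, Pow(279, 2)), -7) = Mul(Mul(8, 77841), -7) = Mul(622728, -7) = -4359096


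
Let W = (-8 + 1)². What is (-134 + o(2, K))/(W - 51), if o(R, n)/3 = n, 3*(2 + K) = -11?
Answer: 151/2 ≈ 75.500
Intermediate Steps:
K = -17/3 (K = -2 + (⅓)*(-11) = -2 - 11/3 = -17/3 ≈ -5.6667)
o(R, n) = 3*n
W = 49 (W = (-7)² = 49)
(-134 + o(2, K))/(W - 51) = (-134 + 3*(-17/3))/(49 - 51) = (-134 - 17)/(-2) = -151*(-½) = 151/2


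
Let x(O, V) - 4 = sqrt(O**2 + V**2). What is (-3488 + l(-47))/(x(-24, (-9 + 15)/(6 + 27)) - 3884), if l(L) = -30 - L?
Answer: 27159418/30358545 + 12727*sqrt(697)/60717090 ≈ 0.90016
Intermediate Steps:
x(O, V) = 4 + sqrt(O**2 + V**2)
(-3488 + l(-47))/(x(-24, (-9 + 15)/(6 + 27)) - 3884) = (-3488 + (-30 - 1*(-47)))/((4 + sqrt((-24)**2 + ((-9 + 15)/(6 + 27))**2)) - 3884) = (-3488 + (-30 + 47))/((4 + sqrt(576 + (6/33)**2)) - 3884) = (-3488 + 17)/((4 + sqrt(576 + (6*(1/33))**2)) - 3884) = -3471/((4 + sqrt(576 + (2/11)**2)) - 3884) = -3471/((4 + sqrt(576 + 4/121)) - 3884) = -3471/((4 + sqrt(69700/121)) - 3884) = -3471/((4 + 10*sqrt(697)/11) - 3884) = -3471/(-3880 + 10*sqrt(697)/11)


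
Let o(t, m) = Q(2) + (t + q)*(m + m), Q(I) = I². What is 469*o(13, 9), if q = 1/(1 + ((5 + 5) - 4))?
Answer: 112828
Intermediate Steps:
q = ⅐ (q = 1/(1 + (10 - 4)) = 1/(1 + 6) = 1/7 = ⅐ ≈ 0.14286)
o(t, m) = 4 + 2*m*(⅐ + t) (o(t, m) = 2² + (t + ⅐)*(m + m) = 4 + (⅐ + t)*(2*m) = 4 + 2*m*(⅐ + t))
469*o(13, 9) = 469*(4 + (2/7)*9 + 2*9*13) = 469*(4 + 18/7 + 234) = 469*(1684/7) = 112828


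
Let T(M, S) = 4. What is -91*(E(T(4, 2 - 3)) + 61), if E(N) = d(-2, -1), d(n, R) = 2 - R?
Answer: -5824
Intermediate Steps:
E(N) = 3 (E(N) = 2 - 1*(-1) = 2 + 1 = 3)
-91*(E(T(4, 2 - 3)) + 61) = -91*(3 + 61) = -91*64 = -5824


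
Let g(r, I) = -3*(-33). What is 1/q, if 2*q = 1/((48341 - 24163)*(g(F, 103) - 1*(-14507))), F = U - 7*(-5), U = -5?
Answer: 706287736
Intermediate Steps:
F = 30 (F = -5 - 7*(-5) = -5 + 35 = 30)
g(r, I) = 99
q = 1/706287736 (q = (1/((48341 - 24163)*(99 - 1*(-14507))))/2 = (1/(24178*(99 + 14507)))/2 = ((1/24178)/14606)/2 = ((1/24178)*(1/14606))/2 = (1/2)*(1/353143868) = 1/706287736 ≈ 1.4159e-9)
1/q = 1/(1/706287736) = 706287736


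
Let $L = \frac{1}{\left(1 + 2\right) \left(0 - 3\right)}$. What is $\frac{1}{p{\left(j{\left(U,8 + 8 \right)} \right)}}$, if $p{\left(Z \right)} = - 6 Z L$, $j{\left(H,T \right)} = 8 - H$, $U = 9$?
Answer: $- \frac{3}{2} \approx -1.5$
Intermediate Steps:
$L = - \frac{1}{9}$ ($L = \frac{1}{3 \left(-3\right)} = \frac{1}{-9} = - \frac{1}{9} \approx -0.11111$)
$p{\left(Z \right)} = \frac{2 Z}{3}$ ($p{\left(Z \right)} = - 6 Z \left(- \frac{1}{9}\right) = \frac{2 Z}{3}$)
$\frac{1}{p{\left(j{\left(U,8 + 8 \right)} \right)}} = \frac{1}{\frac{2}{3} \left(8 - 9\right)} = \frac{1}{\frac{2}{3} \left(-1\right)} = \frac{1}{- \frac{2}{3}} = - \frac{3}{2}$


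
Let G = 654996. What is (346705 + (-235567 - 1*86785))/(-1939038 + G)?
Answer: -24353/1284042 ≈ -0.018966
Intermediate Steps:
(346705 + (-235567 - 1*86785))/(-1939038 + G) = (346705 + (-235567 - 1*86785))/(-1939038 + 654996) = (346705 + (-235567 - 86785))/(-1284042) = (346705 - 322352)*(-1/1284042) = 24353*(-1/1284042) = -24353/1284042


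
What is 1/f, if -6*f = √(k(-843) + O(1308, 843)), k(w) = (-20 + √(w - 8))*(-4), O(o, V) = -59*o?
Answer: -3/√(-19273 - I*√851) ≈ -1.6354e-5 - 0.02161*I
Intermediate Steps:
k(w) = 80 - 4*√(-8 + w) (k(w) = (-20 + √(-8 + w))*(-4) = 80 - 4*√(-8 + w))
f = -√(-77092 - 4*I*√851)/6 (f = -√((80 - 4*√(-8 - 843)) - 59*1308)/6 = -√((80 - 4*I*√851) - 77172)/6 = -√(-77092 - 4*I*√851)/6 ≈ -0.035022 + 46.276*I)
1/f = 1/(-√(-19273 - I*√851)/3) = -3/√(-19273 - I*√851)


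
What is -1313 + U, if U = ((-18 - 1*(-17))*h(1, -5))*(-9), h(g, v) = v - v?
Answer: -1313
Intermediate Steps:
h(g, v) = 0
U = 0 (U = ((-18 - 1*(-17))*0)*(-9) = ((-18 + 17)*0)*(-9) = -1*0*(-9) = 0*(-9) = 0)
-1313 + U = -1313 + 0 = -1313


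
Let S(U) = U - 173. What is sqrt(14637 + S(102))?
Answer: sqrt(14566) ≈ 120.69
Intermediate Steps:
S(U) = -173 + U
sqrt(14637 + S(102)) = sqrt(14637 + (-173 + 102)) = sqrt(14637 - 71) = sqrt(14566)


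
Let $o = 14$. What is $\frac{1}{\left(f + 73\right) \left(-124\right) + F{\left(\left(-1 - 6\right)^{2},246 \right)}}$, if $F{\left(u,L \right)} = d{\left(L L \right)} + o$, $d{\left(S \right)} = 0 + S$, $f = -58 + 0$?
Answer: $\frac{1}{58670} \approx 1.7044 \cdot 10^{-5}$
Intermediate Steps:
$f = -58$
$d{\left(S \right)} = S$
$F{\left(u,L \right)} = 14 + L^{2}$ ($F{\left(u,L \right)} = L L + 14 = L^{2} + 14 = 14 + L^{2}$)
$\frac{1}{\left(f + 73\right) \left(-124\right) + F{\left(\left(-1 - 6\right)^{2},246 \right)}} = \frac{1}{\left(-58 + 73\right) \left(-124\right) + \left(14 + 246^{2}\right)} = \frac{1}{15 \left(-124\right) + \left(14 + 60516\right)} = \frac{1}{-1860 + 60530} = \frac{1}{58670}$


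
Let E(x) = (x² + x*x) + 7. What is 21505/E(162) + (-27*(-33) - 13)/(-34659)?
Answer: 139850237/363884841 ≈ 0.38433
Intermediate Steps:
E(x) = 7 + 2*x² (E(x) = (x² + x²) + 7 = 2*x² + 7 = 7 + 2*x²)
21505/E(162) + (-27*(-33) - 13)/(-34659) = 21505/(7 + 2*162²) + (-27*(-33) - 13)/(-34659) = 21505/(7 + 2*26244) + (891 - 13)*(-1/34659) = 21505/(7 + 52488) + 878*(-1/34659) = 21505/52495 - 878/34659 = 21505*(1/52495) - 878/34659 = 4301/10499 - 878/34659 = 139850237/363884841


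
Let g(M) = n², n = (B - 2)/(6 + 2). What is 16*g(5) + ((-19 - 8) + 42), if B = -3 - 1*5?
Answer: 40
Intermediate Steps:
B = -8 (B = -3 - 5 = -8)
n = -5/4 (n = (-8 - 2)/(6 + 2) = -10/8 = -10*⅛ = -5/4 ≈ -1.2500)
g(M) = 25/16 (g(M) = (-5/4)² = 25/16)
16*g(5) + ((-19 - 8) + 42) = 16*(25/16) + ((-19 - 8) + 42) = 25 + (-27 + 42) = 25 + 15 = 40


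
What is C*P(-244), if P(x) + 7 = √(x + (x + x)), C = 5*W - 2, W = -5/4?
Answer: 231/4 - 33*I*√183/2 ≈ 57.75 - 223.21*I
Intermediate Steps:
W = -5/4 (W = -5*¼ = -5/4 ≈ -1.2500)
C = -33/4 (C = 5*(-5/4) - 2 = -25/4 - 2 = -33/4 ≈ -8.2500)
P(x) = -7 + √3*√x (P(x) = -7 + √(x + (x + x)) = -7 + √(x + 2*x) = -7 + √(3*x) = -7 + √3*√x)
C*P(-244) = -33*(-7 + √3*√(-244))/4 = -33*(-7 + √3*(2*I*√61))/4 = -33*(-7 + 2*I*√183)/4 = 231/4 - 33*I*√183/2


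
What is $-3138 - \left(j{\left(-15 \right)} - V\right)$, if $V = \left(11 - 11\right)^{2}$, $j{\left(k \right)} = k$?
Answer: $-3123$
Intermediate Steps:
$V = 0$ ($V = 0^{2} = 0$)
$-3138 - \left(j{\left(-15 \right)} - V\right) = -3138 - \left(-15 - 0\right) = -3138 - \left(-15 + 0\right) = -3138 - -15 = -3138 + 15 = -3123$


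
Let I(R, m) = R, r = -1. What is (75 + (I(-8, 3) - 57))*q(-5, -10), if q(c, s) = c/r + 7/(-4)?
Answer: 65/2 ≈ 32.500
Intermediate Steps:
q(c, s) = -7/4 - c (q(c, s) = c/(-1) + 7/(-4) = c*(-1) + 7*(-1/4) = -c - 7/4 = -7/4 - c)
(75 + (I(-8, 3) - 57))*q(-5, -10) = (75 + (-8 - 57))*(-7/4 - 1*(-5)) = (75 - 65)*(-7/4 + 5) = 10*(13/4) = 65/2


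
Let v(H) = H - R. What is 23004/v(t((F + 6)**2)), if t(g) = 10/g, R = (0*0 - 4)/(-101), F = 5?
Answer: 140565942/263 ≈ 5.3447e+5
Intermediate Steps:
R = 4/101 (R = (0 - 4)*(-1/101) = -4*(-1/101) = 4/101 ≈ 0.039604)
v(H) = -4/101 + H (v(H) = H - 1*4/101 = H - 4/101 = -4/101 + H)
23004/v(t((F + 6)**2)) = 23004/(-4/101 + 10/((5 + 6)**2)) = 23004/(-4/101 + 10/(11**2)) = 23004/(-4/101 + 10/121) = 23004/(526/12221) = 23004*(12221/526) = 140565942/263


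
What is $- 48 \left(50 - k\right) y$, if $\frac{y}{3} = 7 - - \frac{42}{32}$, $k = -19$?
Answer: $-82593$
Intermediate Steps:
$y = \frac{399}{16}$ ($y = 3 \left(7 - - \frac{42}{32}\right) = 3 \left(7 - \left(-42\right) \frac{1}{32}\right) = 3 \left(7 - - \frac{21}{16}\right) = 3 \left(7 + \frac{21}{16}\right) = 3 \cdot \frac{133}{16} = \frac{399}{16} \approx 24.938$)
$- 48 \left(50 - k\right) y = - 48 \left(50 - -19\right) \frac{399}{16} = - 48 \left(50 + 19\right) \frac{399}{16} = \left(-48\right) 69 \cdot \frac{399}{16} = \left(-3312\right) \frac{399}{16} = -82593$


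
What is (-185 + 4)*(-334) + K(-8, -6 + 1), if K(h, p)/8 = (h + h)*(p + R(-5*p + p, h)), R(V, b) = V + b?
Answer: 59558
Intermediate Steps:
K(h, p) = 16*h*(h - 3*p) (K(h, p) = 8*((h + h)*(p + ((-5*p + p) + h))) = 8*((2*h)*(p + (-4*p + h))) = 8*((2*h)*(p + (h - 4*p))) = 8*((2*h)*(h - 3*p)) = 8*(2*h*(h - 3*p)) = 16*h*(h - 3*p))
(-185 + 4)*(-334) + K(-8, -6 + 1) = (-185 + 4)*(-334) + 16*(-8)*(-8 - 3*(-6 + 1)) = -181*(-334) + 16*(-8)*(-8 - 3*(-5)) = 60454 + 16*(-8)*(-8 + 15) = 60454 + 16*(-8)*7 = 60454 - 896 = 59558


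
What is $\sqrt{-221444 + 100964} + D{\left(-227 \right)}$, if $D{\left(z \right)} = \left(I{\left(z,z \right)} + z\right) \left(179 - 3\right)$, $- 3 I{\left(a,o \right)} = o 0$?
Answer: $-39952 + 4 i \sqrt{7530} \approx -39952.0 + 347.1 i$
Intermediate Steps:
$I{\left(a,o \right)} = 0$ ($I{\left(a,o \right)} = - \frac{o 0}{3} = \left(- \frac{1}{3}\right) 0 = 0$)
$D{\left(z \right)} = 176 z$ ($D{\left(z \right)} = \left(0 + z\right) \left(179 - 3\right) = z 176 = 176 z$)
$\sqrt{-221444 + 100964} + D{\left(-227 \right)} = \sqrt{-221444 + 100964} + 176 \left(-227\right) = \sqrt{-120480} - 39952 = 4 i \sqrt{7530} - 39952 = -39952 + 4 i \sqrt{7530}$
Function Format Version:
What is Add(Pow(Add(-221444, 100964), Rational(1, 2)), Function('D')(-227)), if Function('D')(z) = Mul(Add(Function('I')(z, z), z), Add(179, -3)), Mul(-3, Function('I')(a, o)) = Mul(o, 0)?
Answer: Add(-39952, Mul(4, I, Pow(7530, Rational(1, 2)))) ≈ Add(-39952., Mul(347.10, I))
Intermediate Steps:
Function('I')(a, o) = 0 (Function('I')(a, o) = Mul(Rational(-1, 3), Mul(o, 0)) = Mul(Rational(-1, 3), 0) = 0)
Function('D')(z) = Mul(176, z) (Function('D')(z) = Mul(Add(0, z), Add(179, -3)) = Mul(z, 176) = Mul(176, z))
Add(Pow(Add(-221444, 100964), Rational(1, 2)), Function('D')(-227)) = Add(Pow(Add(-221444, 100964), Rational(1, 2)), Mul(176, -227)) = Add(Pow(-120480, Rational(1, 2)), -39952) = Add(Mul(4, I, Pow(7530, Rational(1, 2))), -39952) = Add(-39952, Mul(4, I, Pow(7530, Rational(1, 2))))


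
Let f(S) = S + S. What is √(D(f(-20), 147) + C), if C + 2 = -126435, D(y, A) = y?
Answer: 3*I*√14053 ≈ 355.64*I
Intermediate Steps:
f(S) = 2*S
C = -126437 (C = -2 - 126435 = -126437)
√(D(f(-20), 147) + C) = √(2*(-20) - 126437) = √(-40 - 126437) = √(-126477) = 3*I*√14053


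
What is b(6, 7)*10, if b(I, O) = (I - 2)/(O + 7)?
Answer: 20/7 ≈ 2.8571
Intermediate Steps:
b(I, O) = (-2 + I)/(7 + O)
b(6, 7)*10 = ((-2 + 6)/(7 + 7))*10 = (4/14)*10 = ((1/14)*4)*10 = (2/7)*10 = 20/7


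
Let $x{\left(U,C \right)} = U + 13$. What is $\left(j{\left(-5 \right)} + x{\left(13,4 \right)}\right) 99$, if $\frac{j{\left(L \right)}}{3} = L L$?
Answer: $9999$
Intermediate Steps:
$j{\left(L \right)} = 3 L^{2}$ ($j{\left(L \right)} = 3 L L = 3 L^{2}$)
$x{\left(U,C \right)} = 13 + U$
$\left(j{\left(-5 \right)} + x{\left(13,4 \right)}\right) 99 = \left(3 \left(-5\right)^{2} + \left(13 + 13\right)\right) 99 = \left(3 \cdot 25 + 26\right) 99 = \left(75 + 26\right) 99 = 101 \cdot 99 = 9999$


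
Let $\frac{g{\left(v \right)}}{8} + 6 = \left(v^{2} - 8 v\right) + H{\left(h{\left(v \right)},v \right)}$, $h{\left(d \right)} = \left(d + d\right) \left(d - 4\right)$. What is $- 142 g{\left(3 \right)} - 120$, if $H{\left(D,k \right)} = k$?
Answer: $20328$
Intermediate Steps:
$h{\left(d \right)} = 2 d \left(-4 + d\right)$
$g{\left(v \right)} = -48 - 56 v + 8 v^{2}$ ($g{\left(v \right)} = -48 + 8 \left(\left(v^{2} - 8 v\right) + v\right) = -48 + 8 \left(v^{2} - 7 v\right) = -48 + \left(- 56 v + 8 v^{2}\right) = -48 - 56 v + 8 v^{2}$)
$- 142 g{\left(3 \right)} - 120 = - 142 \left(-48 - 168 + 8 \cdot 3^{2}\right) - 120 = - 142 \left(-48 - 168 + 8 \cdot 9\right) - 120 = - 142 \left(-48 - 168 + 72\right) - 120 = \left(-142\right) \left(-144\right) - 120 = 20448 - 120 = 20328$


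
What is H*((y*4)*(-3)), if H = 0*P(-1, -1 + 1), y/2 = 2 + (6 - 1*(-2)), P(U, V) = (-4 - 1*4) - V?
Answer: 0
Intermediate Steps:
P(U, V) = -8 - V (P(U, V) = (-4 - 4) - V = -8 - V)
y = 20 (y = 2*(2 + (6 - 1*(-2))) = 2*(2 + (6 + 2)) = 2*(2 + 8) = 2*10 = 20)
H = 0 (H = 0*(-8 - (-1 + 1)) = 0*(-8 - 1*0) = 0*(-8 + 0) = 0*(-8) = 0)
H*((y*4)*(-3)) = 0*((20*4)*(-3)) = 0*(80*(-3)) = 0*(-240) = 0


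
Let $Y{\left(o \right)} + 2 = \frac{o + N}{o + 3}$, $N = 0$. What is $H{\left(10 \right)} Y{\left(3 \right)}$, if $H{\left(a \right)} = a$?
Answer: $-15$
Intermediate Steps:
$Y{\left(o \right)} = -2 + \frac{o}{3 + o}$ ($Y{\left(o \right)} = -2 + \frac{o + 0}{o + 3} = -2 + \frac{o}{3 + o}$)
$H{\left(10 \right)} Y{\left(3 \right)} = 10 \frac{-6 - 3}{3 + 3} = 10 \frac{-6 - 3}{6} = 10 \cdot \frac{1}{6} \left(-9\right) = 10 \left(- \frac{3}{2}\right) = -15$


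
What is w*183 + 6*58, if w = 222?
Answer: 40974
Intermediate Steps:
w*183 + 6*58 = 222*183 + 6*58 = 40626 + 348 = 40974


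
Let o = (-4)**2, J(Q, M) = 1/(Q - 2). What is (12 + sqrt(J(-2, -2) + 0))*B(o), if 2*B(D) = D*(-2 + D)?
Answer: 1344 + 56*I ≈ 1344.0 + 56.0*I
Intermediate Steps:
J(Q, M) = 1/(-2 + Q)
o = 16
B(D) = D*(-2 + D)/2 (B(D) = (D*(-2 + D))/2 = D*(-2 + D)/2)
(12 + sqrt(J(-2, -2) + 0))*B(o) = (12 + sqrt(1/(-2 - 2) + 0))*((1/2)*16*(-2 + 16)) = (12 + sqrt(1/(-4) + 0))*((1/2)*16*14) = (12 + sqrt(-1/4 + 0))*112 = (12 + sqrt(-1/4))*112 = (12 + I/2)*112 = 1344 + 56*I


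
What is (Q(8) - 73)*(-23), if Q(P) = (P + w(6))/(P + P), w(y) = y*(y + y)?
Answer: 1564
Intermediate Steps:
w(y) = 2*y² (w(y) = y*(2*y) = 2*y²)
Q(P) = (72 + P)/(2*P) (Q(P) = (P + 2*6²)/(P + P) = (P + 2*36)/((2*P)) = (P + 72)*(1/(2*P)) = (72 + P)*(1/(2*P)) = (72 + P)/(2*P))
(Q(8) - 73)*(-23) = ((½)*(72 + 8)/8 - 73)*(-23) = ((½)*(⅛)*80 - 73)*(-23) = (5 - 73)*(-23) = -68*(-23) = 1564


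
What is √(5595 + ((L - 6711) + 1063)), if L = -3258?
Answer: I*√3311 ≈ 57.541*I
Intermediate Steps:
√(5595 + ((L - 6711) + 1063)) = √(5595 + ((-3258 - 6711) + 1063)) = √(5595 + (-9969 + 1063)) = √(5595 - 8906) = √(-3311) = I*√3311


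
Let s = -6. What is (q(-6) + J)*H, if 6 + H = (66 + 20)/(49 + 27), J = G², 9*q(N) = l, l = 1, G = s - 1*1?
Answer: -40885/171 ≈ -239.09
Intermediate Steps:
G = -7 (G = -6 - 1*1 = -6 - 1 = -7)
q(N) = ⅑ (q(N) = (⅑)*1 = ⅑)
J = 49 (J = (-7)² = 49)
H = -185/38 (H = -6 + (66 + 20)/(49 + 27) = -6 + 86/76 = -6 + 86*(1/76) = -6 + 43/38 = -185/38 ≈ -4.8684)
(q(-6) + J)*H = (⅑ + 49)*(-185/38) = (442/9)*(-185/38) = -40885/171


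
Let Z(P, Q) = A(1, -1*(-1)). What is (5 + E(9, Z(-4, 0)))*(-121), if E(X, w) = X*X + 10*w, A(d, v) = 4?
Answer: -15246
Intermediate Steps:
Z(P, Q) = 4
E(X, w) = X**2 + 10*w
(5 + E(9, Z(-4, 0)))*(-121) = (5 + (9**2 + 10*4))*(-121) = (5 + (81 + 40))*(-121) = (5 + 121)*(-121) = 126*(-121) = -15246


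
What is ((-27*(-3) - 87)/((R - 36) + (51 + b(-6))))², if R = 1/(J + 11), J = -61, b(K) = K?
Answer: 90000/201601 ≈ 0.44643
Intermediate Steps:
R = -1/50 (R = 1/(-61 + 11) = 1/(-50) = -1/50 ≈ -0.020000)
((-27*(-3) - 87)/((R - 36) + (51 + b(-6))))² = ((-27*(-3) - 87)/((-1/50 - 36) + (51 - 6)))² = ((81 - 87)/(-1801/50 + 45))² = (-6/449/50)² = (-6*50/449)² = (-300/449)² = 90000/201601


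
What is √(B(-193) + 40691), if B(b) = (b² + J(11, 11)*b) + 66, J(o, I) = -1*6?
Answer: 6*√2199 ≈ 281.36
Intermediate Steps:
J(o, I) = -6
B(b) = 66 + b² - 6*b (B(b) = (b² - 6*b) + 66 = 66 + b² - 6*b)
√(B(-193) + 40691) = √((66 + (-193)² - 6*(-193)) + 40691) = √((66 + 37249 + 1158) + 40691) = √(38473 + 40691) = √79164 = 6*√2199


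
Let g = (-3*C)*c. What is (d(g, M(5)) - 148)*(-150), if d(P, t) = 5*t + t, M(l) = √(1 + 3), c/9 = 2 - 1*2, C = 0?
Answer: 20400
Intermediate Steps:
c = 0 (c = 9*(2 - 1*2) = 9*(2 - 2) = 9*0 = 0)
M(l) = 2 (M(l) = √4 = 2)
g = 0 (g = -3*0*0 = 0*0 = 0)
d(P, t) = 6*t
(d(g, M(5)) - 148)*(-150) = (6*2 - 148)*(-150) = (12 - 148)*(-150) = -136*(-150) = 20400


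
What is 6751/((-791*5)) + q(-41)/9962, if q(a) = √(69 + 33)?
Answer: -6751/3955 + √102/9962 ≈ -1.7059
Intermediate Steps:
q(a) = √102
6751/((-791*5)) + q(-41)/9962 = 6751/((-791*5)) + √102/9962 = 6751/(-3955) + √102*(1/9962) = 6751*(-1/3955) + √102/9962 = -6751/3955 + √102/9962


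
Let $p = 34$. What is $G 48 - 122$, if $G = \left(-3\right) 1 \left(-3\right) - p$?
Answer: $-1322$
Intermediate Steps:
$G = -25$ ($G = \left(-3\right) 1 \left(-3\right) - 34 = \left(-3\right) \left(-3\right) - 34 = 9 - 34 = -25$)
$G 48 - 122 = \left(-25\right) 48 - 122 = -1200 - 122 = -1322$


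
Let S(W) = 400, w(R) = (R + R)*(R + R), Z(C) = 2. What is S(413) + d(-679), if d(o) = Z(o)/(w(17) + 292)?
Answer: 289601/724 ≈ 400.00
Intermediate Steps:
w(R) = 4*R**2 (w(R) = (2*R)*(2*R) = 4*R**2)
d(o) = 1/724 (d(o) = 2/(4*17**2 + 292) = 2/(4*289 + 292) = 2/(1156 + 292) = 2/1448 = 2*(1/1448) = 1/724)
S(413) + d(-679) = 400 + 1/724 = 289601/724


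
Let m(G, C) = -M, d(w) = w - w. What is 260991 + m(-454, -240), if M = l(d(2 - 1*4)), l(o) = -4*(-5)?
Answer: 260971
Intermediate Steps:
d(w) = 0
l(o) = 20
M = 20
m(G, C) = -20 (m(G, C) = -1*20 = -20)
260991 + m(-454, -240) = 260991 - 20 = 260971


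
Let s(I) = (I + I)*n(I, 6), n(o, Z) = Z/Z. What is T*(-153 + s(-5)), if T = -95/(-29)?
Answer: -15485/29 ≈ -533.97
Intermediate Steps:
n(o, Z) = 1
T = 95/29 (T = -95*(-1/29) = 95/29 ≈ 3.2759)
s(I) = 2*I (s(I) = (I + I)*1 = (2*I)*1 = 2*I)
T*(-153 + s(-5)) = 95*(-153 + 2*(-5))/29 = 95*(-153 - 10)/29 = (95/29)*(-163) = -15485/29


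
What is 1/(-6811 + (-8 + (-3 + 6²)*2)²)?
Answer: -1/3447 ≈ -0.00029011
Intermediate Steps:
1/(-6811 + (-8 + (-3 + 6²)*2)²) = 1/(-6811 + (-8 + (-3 + 36)*2)²) = 1/(-6811 + (-8 + 33*2)²) = 1/(-6811 + (-8 + 66)²) = 1/(-6811 + 58²) = 1/(-6811 + 3364) = 1/(-3447) = -1/3447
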